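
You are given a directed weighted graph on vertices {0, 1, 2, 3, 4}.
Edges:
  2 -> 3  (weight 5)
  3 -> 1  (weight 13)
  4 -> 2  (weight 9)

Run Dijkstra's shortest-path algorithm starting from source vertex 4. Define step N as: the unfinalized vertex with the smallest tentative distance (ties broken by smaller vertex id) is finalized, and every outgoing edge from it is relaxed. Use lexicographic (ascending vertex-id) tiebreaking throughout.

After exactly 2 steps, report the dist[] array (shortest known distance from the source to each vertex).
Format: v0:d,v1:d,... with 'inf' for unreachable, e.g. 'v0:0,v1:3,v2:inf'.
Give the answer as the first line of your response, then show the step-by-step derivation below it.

v0:inf,v1:inf,v2:9,v3:14,v4:0

step 1: dist = v0:inf,v1:inf,v2:9,v3:inf,v4:0
step 2: dist = v0:inf,v1:inf,v2:9,v3:14,v4:0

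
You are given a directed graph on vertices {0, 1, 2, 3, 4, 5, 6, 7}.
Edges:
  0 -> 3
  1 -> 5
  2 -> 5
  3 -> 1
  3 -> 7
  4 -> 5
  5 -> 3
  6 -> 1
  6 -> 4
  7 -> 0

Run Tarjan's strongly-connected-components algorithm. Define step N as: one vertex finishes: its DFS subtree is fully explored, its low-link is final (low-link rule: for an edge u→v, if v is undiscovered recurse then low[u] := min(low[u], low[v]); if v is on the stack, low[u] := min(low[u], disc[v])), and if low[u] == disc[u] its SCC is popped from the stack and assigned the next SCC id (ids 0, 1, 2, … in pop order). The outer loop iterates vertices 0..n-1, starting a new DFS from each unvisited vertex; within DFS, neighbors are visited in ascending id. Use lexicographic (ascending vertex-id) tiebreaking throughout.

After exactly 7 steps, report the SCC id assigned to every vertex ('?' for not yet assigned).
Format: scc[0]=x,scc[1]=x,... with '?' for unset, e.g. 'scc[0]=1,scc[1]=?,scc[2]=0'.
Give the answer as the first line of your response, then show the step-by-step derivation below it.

scc[0]=0,scc[1]=0,scc[2]=1,scc[3]=0,scc[4]=2,scc[5]=0,scc[6]=?,scc[7]=0

step 1: low=(low[0]=0,low[1]=2,low[2]=?,low[3]=1,low[4]=?,low[5]=1,low[6]=?,low[7]=?); scc=(scc[0]=?,scc[1]=?,scc[2]=?,scc[3]=?,scc[4]=?,scc[5]=?,scc[6]=?,scc[7]=?)
step 2: low=(low[0]=0,low[1]=1,low[2]=?,low[3]=1,low[4]=?,low[5]=1,low[6]=?,low[7]=?); scc=(scc[0]=?,scc[1]=?,scc[2]=?,scc[3]=?,scc[4]=?,scc[5]=?,scc[6]=?,scc[7]=?)
step 3: low=(low[0]=0,low[1]=1,low[2]=?,low[3]=1,low[4]=?,low[5]=1,low[6]=?,low[7]=0); scc=(scc[0]=?,scc[1]=?,scc[2]=?,scc[3]=?,scc[4]=?,scc[5]=?,scc[6]=?,scc[7]=?)
step 4: low=(low[0]=0,low[1]=1,low[2]=?,low[3]=0,low[4]=?,low[5]=1,low[6]=?,low[7]=0); scc=(scc[0]=?,scc[1]=?,scc[2]=?,scc[3]=?,scc[4]=?,scc[5]=?,scc[6]=?,scc[7]=?)
step 5: low=(low[0]=0,low[1]=1,low[2]=?,low[3]=0,low[4]=?,low[5]=1,low[6]=?,low[7]=0); scc=(scc[0]=0,scc[1]=0,scc[2]=?,scc[3]=0,scc[4]=?,scc[5]=0,scc[6]=?,scc[7]=0)
step 6: low=(low[0]=0,low[1]=1,low[2]=5,low[3]=0,low[4]=?,low[5]=1,low[6]=?,low[7]=0); scc=(scc[0]=0,scc[1]=0,scc[2]=1,scc[3]=0,scc[4]=?,scc[5]=0,scc[6]=?,scc[7]=0)
step 7: low=(low[0]=0,low[1]=1,low[2]=5,low[3]=0,low[4]=6,low[5]=1,low[6]=?,low[7]=0); scc=(scc[0]=0,scc[1]=0,scc[2]=1,scc[3]=0,scc[4]=2,scc[5]=0,scc[6]=?,scc[7]=0)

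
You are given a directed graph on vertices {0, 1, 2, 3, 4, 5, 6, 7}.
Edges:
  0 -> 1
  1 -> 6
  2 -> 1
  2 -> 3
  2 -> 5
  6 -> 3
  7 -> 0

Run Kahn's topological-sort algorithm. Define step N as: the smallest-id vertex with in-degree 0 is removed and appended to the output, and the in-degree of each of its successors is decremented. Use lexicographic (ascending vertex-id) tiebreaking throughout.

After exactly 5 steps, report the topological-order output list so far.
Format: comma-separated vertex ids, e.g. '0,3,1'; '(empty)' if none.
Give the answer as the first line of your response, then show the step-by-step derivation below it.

2,4,5,7,0

step 1: output 2; order=[2]; indeg=(1,1,0,1,0,0,1,0)
step 2: output 4; order=[2,4]; indeg=(1,1,0,1,0,0,1,0)
step 3: output 5; order=[2,4,5]; indeg=(1,1,0,1,0,0,1,0)
step 4: output 7; order=[2,4,5,7]; indeg=(0,1,0,1,0,0,1,0)
step 5: output 0; order=[2,4,5,7,0]; indeg=(0,0,0,1,0,0,1,0)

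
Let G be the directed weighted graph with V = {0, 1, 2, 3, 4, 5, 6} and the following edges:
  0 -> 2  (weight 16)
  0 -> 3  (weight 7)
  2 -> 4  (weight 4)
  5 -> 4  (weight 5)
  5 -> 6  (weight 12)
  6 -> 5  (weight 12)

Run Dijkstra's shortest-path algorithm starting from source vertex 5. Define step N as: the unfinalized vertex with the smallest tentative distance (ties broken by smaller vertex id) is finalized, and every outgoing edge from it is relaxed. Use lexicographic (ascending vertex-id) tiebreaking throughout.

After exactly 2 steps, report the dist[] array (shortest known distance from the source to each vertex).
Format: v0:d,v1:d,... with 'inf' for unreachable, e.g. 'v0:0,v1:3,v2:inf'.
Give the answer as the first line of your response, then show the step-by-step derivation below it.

v0:inf,v1:inf,v2:inf,v3:inf,v4:5,v5:0,v6:12

step 1: dist = v0:inf,v1:inf,v2:inf,v3:inf,v4:5,v5:0,v6:12
step 2: dist = v0:inf,v1:inf,v2:inf,v3:inf,v4:5,v5:0,v6:12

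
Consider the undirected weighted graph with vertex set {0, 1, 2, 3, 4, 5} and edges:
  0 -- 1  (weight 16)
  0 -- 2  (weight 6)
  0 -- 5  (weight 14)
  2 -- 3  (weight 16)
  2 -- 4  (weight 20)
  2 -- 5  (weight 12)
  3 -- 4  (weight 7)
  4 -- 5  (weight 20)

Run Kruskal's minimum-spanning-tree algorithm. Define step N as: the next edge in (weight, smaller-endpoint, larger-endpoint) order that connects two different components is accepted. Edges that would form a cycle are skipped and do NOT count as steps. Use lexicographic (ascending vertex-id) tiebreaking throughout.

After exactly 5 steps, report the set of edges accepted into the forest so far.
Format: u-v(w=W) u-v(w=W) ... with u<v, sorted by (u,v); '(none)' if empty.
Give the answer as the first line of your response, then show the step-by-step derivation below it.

0-1(w=16) 0-2(w=6) 2-3(w=16) 2-5(w=12) 3-4(w=7)

step 1: add edge 0-2 (w=6); MST = {0-2(w=6)}
step 2: add edge 3-4 (w=7); MST = {0-2(w=6) 3-4(w=7)}
step 3: add edge 2-5 (w=12); MST = {0-2(w=6) 2-5(w=12) 3-4(w=7)}
step 4: add edge 0-1 (w=16); MST = {0-1(w=16) 0-2(w=6) 2-5(w=12) 3-4(w=7)}
step 5: add edge 2-3 (w=16); MST = {0-1(w=16) 0-2(w=6) 2-3(w=16) 2-5(w=12) 3-4(w=7)}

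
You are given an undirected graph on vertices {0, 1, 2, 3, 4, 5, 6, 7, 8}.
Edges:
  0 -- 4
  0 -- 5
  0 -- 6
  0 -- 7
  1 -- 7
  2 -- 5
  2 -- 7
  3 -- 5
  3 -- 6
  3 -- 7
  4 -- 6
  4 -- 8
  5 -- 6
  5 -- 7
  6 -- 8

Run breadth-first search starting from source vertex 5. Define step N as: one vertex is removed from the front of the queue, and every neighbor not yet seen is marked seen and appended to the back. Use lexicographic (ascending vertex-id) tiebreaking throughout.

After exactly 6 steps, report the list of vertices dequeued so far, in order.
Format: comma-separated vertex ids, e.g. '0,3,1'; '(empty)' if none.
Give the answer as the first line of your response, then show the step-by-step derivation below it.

5,0,2,3,6,7

step 1: dequeue 5; queue=[0,2,3,6,7]; order=5
step 2: dequeue 0; queue=[2,3,6,7,4]; order=5,0
step 3: dequeue 2; queue=[3,6,7,4]; order=5,0,2
step 4: dequeue 3; queue=[6,7,4]; order=5,0,2,3
step 5: dequeue 6; queue=[7,4,8]; order=5,0,2,3,6
step 6: dequeue 7; queue=[4,8,1]; order=5,0,2,3,6,7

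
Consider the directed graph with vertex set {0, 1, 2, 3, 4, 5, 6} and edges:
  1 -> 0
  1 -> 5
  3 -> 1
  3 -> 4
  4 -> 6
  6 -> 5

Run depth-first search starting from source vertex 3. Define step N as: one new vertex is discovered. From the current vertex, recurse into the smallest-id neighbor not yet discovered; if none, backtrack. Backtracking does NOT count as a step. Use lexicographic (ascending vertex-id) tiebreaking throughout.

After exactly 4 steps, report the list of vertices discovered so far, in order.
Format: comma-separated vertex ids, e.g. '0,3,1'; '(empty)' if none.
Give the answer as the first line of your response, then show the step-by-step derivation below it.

3,1,0,5

step 1: discover 3; path=3; order=3
step 2: discover 1; path=3>1; order=3,1
step 3: discover 0; path=3>1>0; order=3,1,0
step 4: discover 5; path=3>1>5; order=3,1,0,5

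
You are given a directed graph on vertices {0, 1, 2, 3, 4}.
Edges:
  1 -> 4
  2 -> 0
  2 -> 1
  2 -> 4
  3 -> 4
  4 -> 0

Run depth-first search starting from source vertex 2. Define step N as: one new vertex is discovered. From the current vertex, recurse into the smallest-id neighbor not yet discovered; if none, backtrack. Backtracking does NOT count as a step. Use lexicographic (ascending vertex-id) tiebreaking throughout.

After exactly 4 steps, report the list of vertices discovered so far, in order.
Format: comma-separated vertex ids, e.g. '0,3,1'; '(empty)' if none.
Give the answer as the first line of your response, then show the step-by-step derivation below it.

2,0,1,4

step 1: discover 2; path=2; order=2
step 2: discover 0; path=2>0; order=2,0
step 3: discover 1; path=2>1; order=2,0,1
step 4: discover 4; path=2>1>4; order=2,0,1,4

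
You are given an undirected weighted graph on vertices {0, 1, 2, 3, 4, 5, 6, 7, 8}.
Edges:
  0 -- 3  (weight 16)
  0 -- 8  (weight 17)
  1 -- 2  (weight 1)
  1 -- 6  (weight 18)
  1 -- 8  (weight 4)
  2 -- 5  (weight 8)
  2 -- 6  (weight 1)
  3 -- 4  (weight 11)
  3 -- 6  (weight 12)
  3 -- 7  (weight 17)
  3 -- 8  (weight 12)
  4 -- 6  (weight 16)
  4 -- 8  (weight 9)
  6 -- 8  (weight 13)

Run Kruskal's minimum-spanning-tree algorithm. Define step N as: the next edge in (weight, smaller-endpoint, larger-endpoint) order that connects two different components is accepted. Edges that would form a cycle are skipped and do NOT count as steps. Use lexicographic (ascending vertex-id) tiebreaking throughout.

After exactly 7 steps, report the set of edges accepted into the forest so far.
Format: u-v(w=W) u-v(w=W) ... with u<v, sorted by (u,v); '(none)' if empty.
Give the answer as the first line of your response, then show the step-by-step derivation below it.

0-3(w=16) 1-2(w=1) 1-8(w=4) 2-5(w=8) 2-6(w=1) 3-4(w=11) 4-8(w=9)

step 1: add edge 1-2 (w=1); MST = {1-2(w=1)}
step 2: add edge 2-6 (w=1); MST = {1-2(w=1) 2-6(w=1)}
step 3: add edge 1-8 (w=4); MST = {1-2(w=1) 1-8(w=4) 2-6(w=1)}
step 4: add edge 2-5 (w=8); MST = {1-2(w=1) 1-8(w=4) 2-5(w=8) 2-6(w=1)}
step 5: add edge 4-8 (w=9); MST = {1-2(w=1) 1-8(w=4) 2-5(w=8) 2-6(w=1) 4-8(w=9)}
step 6: add edge 3-4 (w=11); MST = {1-2(w=1) 1-8(w=4) 2-5(w=8) 2-6(w=1) 3-4(w=11) 4-8(w=9)}
step 7: add edge 0-3 (w=16); MST = {0-3(w=16) 1-2(w=1) 1-8(w=4) 2-5(w=8) 2-6(w=1) 3-4(w=11) 4-8(w=9)}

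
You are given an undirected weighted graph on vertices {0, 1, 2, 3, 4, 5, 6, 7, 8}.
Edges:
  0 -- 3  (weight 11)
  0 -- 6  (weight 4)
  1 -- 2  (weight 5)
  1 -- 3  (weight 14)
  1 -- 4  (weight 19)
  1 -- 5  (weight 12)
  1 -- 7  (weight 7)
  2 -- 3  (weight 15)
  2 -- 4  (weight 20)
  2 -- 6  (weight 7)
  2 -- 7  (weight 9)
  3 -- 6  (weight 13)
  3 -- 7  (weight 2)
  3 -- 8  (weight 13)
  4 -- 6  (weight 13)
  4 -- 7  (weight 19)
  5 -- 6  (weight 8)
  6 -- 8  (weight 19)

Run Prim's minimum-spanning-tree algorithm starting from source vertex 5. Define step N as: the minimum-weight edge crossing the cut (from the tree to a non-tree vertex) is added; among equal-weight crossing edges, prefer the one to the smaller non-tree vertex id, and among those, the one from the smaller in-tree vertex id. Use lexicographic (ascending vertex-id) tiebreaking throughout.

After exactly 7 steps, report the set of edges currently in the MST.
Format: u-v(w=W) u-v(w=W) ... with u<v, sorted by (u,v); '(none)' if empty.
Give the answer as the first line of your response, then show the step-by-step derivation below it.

0-6(w=4) 1-2(w=5) 1-7(w=7) 2-6(w=7) 3-7(w=2) 4-6(w=13) 5-6(w=8)

step 1: add edge 5-6 (w=8); MST = {5-6(w=8)}
step 2: add edge 0-6 (w=4); MST = {0-6(w=4) 5-6(w=8)}
step 3: add edge 2-6 (w=7); MST = {0-6(w=4) 2-6(w=7) 5-6(w=8)}
step 4: add edge 1-2 (w=5); MST = {0-6(w=4) 1-2(w=5) 2-6(w=7) 5-6(w=8)}
step 5: add edge 1-7 (w=7); MST = {0-6(w=4) 1-2(w=5) 1-7(w=7) 2-6(w=7) 5-6(w=8)}
step 6: add edge 3-7 (w=2); MST = {0-6(w=4) 1-2(w=5) 1-7(w=7) 2-6(w=7) 3-7(w=2) 5-6(w=8)}
step 7: add edge 4-6 (w=13); MST = {0-6(w=4) 1-2(w=5) 1-7(w=7) 2-6(w=7) 3-7(w=2) 4-6(w=13) 5-6(w=8)}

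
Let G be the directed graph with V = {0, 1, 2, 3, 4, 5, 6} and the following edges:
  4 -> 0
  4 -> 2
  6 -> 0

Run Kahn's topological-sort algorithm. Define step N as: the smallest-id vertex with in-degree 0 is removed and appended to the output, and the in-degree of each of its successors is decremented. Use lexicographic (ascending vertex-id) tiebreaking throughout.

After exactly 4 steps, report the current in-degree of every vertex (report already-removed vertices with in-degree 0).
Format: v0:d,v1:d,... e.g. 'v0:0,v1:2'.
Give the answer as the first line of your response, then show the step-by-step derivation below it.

v0:1,v1:0,v2:0,v3:0,v4:0,v5:0,v6:0

step 1: output 1; order=[1]; indeg=(2,0,1,0,0,0,0)
step 2: output 3; order=[1,3]; indeg=(2,0,1,0,0,0,0)
step 3: output 4; order=[1,3,4]; indeg=(1,0,0,0,0,0,0)
step 4: output 2; order=[1,3,4,2]; indeg=(1,0,0,0,0,0,0)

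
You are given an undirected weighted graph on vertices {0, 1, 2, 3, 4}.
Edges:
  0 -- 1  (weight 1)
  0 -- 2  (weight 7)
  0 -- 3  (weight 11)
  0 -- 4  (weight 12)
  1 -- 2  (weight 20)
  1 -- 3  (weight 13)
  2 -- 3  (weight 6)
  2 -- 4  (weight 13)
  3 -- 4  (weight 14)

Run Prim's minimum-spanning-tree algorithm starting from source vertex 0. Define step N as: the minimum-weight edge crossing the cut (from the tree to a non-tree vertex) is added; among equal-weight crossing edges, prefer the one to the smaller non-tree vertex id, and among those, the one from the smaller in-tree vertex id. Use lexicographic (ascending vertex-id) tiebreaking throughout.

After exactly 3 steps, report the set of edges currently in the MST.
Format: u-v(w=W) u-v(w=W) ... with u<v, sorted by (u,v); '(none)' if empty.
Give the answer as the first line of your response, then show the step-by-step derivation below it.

0-1(w=1) 0-2(w=7) 2-3(w=6)

step 1: add edge 0-1 (w=1); MST = {0-1(w=1)}
step 2: add edge 0-2 (w=7); MST = {0-1(w=1) 0-2(w=7)}
step 3: add edge 2-3 (w=6); MST = {0-1(w=1) 0-2(w=7) 2-3(w=6)}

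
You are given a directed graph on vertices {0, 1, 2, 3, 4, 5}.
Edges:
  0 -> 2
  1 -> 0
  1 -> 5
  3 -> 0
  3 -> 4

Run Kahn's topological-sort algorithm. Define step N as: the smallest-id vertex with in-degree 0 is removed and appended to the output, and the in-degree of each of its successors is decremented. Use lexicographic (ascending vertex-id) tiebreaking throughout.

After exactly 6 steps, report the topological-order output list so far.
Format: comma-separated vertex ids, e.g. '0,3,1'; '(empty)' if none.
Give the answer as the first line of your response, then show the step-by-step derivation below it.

1,3,0,2,4,5

step 1: output 1; order=[1]; indeg=(1,0,1,0,1,0)
step 2: output 3; order=[1,3]; indeg=(0,0,1,0,0,0)
step 3: output 0; order=[1,3,0]; indeg=(0,0,0,0,0,0)
step 4: output 2; order=[1,3,0,2]; indeg=(0,0,0,0,0,0)
step 5: output 4; order=[1,3,0,2,4]; indeg=(0,0,0,0,0,0)
step 6: output 5; order=[1,3,0,2,4,5]; indeg=(0,0,0,0,0,0)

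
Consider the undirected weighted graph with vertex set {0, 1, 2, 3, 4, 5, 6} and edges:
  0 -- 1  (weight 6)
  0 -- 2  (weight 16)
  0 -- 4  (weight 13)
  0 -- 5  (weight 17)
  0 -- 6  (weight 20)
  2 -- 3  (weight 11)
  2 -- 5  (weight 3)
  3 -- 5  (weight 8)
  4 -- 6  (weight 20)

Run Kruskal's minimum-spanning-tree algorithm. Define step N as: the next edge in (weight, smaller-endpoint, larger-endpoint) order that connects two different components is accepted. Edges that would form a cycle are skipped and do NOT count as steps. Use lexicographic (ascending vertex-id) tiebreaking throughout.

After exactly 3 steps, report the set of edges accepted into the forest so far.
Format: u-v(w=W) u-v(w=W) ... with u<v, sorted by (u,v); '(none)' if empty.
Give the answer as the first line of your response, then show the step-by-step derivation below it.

0-1(w=6) 2-5(w=3) 3-5(w=8)

step 1: add edge 2-5 (w=3); MST = {2-5(w=3)}
step 2: add edge 0-1 (w=6); MST = {0-1(w=6) 2-5(w=3)}
step 3: add edge 3-5 (w=8); MST = {0-1(w=6) 2-5(w=3) 3-5(w=8)}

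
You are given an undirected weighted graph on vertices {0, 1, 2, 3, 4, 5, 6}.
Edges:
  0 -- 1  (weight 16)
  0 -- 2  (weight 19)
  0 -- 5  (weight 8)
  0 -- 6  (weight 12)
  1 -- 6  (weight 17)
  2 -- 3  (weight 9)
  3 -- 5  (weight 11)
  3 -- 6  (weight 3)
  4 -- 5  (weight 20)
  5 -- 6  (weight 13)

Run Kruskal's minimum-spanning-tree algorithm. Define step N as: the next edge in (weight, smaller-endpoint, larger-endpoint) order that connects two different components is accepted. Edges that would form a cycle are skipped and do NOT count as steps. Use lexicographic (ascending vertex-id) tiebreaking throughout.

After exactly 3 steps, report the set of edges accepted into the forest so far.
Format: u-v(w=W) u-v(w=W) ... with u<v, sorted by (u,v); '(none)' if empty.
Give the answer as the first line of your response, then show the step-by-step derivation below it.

0-5(w=8) 2-3(w=9) 3-6(w=3)

step 1: add edge 3-6 (w=3); MST = {3-6(w=3)}
step 2: add edge 0-5 (w=8); MST = {0-5(w=8) 3-6(w=3)}
step 3: add edge 2-3 (w=9); MST = {0-5(w=8) 2-3(w=9) 3-6(w=3)}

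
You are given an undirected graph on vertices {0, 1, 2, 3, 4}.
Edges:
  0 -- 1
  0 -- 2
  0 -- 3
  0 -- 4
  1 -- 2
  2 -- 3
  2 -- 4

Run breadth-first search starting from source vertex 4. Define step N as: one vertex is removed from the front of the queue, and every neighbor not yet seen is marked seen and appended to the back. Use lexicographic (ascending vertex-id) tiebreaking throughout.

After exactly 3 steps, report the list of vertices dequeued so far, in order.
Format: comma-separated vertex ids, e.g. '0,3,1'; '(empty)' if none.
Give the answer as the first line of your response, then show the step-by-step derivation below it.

4,0,2

step 1: dequeue 4; queue=[0,2]; order=4
step 2: dequeue 0; queue=[2,1,3]; order=4,0
step 3: dequeue 2; queue=[1,3]; order=4,0,2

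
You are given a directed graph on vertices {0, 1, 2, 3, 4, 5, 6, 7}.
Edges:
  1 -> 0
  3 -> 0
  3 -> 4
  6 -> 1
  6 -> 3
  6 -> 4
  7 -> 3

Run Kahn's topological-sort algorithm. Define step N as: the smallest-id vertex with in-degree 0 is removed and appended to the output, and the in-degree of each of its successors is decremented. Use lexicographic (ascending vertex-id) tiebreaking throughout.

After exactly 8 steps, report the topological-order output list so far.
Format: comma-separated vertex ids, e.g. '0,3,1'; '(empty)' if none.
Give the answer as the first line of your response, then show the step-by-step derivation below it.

2,5,6,1,7,3,0,4

step 1: output 2; order=[2]; indeg=(2,1,0,2,2,0,0,0)
step 2: output 5; order=[2,5]; indeg=(2,1,0,2,2,0,0,0)
step 3: output 6; order=[2,5,6]; indeg=(2,0,0,1,1,0,0,0)
step 4: output 1; order=[2,5,6,1]; indeg=(1,0,0,1,1,0,0,0)
step 5: output 7; order=[2,5,6,1,7]; indeg=(1,0,0,0,1,0,0,0)
step 6: output 3; order=[2,5,6,1,7,3]; indeg=(0,0,0,0,0,0,0,0)
step 7: output 0; order=[2,5,6,1,7,3,0]; indeg=(0,0,0,0,0,0,0,0)
step 8: output 4; order=[2,5,6,1,7,3,0,4]; indeg=(0,0,0,0,0,0,0,0)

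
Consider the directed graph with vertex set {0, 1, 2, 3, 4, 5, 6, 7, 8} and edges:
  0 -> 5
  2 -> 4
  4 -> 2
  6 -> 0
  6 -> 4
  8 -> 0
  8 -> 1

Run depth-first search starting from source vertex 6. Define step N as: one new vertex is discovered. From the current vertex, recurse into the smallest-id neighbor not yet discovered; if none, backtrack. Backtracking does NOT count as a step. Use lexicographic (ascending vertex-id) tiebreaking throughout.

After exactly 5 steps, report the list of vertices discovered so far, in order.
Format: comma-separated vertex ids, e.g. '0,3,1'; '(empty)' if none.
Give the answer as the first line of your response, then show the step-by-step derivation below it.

6,0,5,4,2

step 1: discover 6; path=6; order=6
step 2: discover 0; path=6>0; order=6,0
step 3: discover 5; path=6>0>5; order=6,0,5
step 4: discover 4; path=6>4; order=6,0,5,4
step 5: discover 2; path=6>4>2; order=6,0,5,4,2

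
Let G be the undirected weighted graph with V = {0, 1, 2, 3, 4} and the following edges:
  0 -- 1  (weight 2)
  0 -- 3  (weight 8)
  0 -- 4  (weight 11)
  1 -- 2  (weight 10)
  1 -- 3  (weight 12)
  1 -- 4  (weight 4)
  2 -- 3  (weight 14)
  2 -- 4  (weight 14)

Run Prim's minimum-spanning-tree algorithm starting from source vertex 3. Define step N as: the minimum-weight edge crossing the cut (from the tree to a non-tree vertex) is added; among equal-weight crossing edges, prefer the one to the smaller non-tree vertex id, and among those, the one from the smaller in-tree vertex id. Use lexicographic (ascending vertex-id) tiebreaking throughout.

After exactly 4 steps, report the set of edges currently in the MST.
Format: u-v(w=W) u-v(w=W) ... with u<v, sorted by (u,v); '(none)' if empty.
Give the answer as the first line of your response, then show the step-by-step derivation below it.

0-1(w=2) 0-3(w=8) 1-2(w=10) 1-4(w=4)

step 1: add edge 0-3 (w=8); MST = {0-3(w=8)}
step 2: add edge 0-1 (w=2); MST = {0-1(w=2) 0-3(w=8)}
step 3: add edge 1-4 (w=4); MST = {0-1(w=2) 0-3(w=8) 1-4(w=4)}
step 4: add edge 1-2 (w=10); MST = {0-1(w=2) 0-3(w=8) 1-2(w=10) 1-4(w=4)}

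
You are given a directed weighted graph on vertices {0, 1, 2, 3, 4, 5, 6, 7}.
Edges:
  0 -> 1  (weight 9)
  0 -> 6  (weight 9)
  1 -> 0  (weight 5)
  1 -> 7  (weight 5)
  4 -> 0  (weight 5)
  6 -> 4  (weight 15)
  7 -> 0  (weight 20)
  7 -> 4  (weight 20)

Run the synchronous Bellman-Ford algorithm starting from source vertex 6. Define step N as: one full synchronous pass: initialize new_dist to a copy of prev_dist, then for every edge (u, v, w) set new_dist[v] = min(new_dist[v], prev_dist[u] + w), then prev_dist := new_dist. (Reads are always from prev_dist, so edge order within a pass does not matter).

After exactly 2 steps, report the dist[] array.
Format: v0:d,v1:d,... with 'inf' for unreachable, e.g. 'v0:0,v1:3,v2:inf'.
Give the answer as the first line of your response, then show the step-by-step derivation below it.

v0:20,v1:inf,v2:inf,v3:inf,v4:15,v5:inf,v6:0,v7:inf

step 1: dist = v0:inf,v1:inf,v2:inf,v3:inf,v4:15,v5:inf,v6:0,v7:inf
step 2: dist = v0:20,v1:inf,v2:inf,v3:inf,v4:15,v5:inf,v6:0,v7:inf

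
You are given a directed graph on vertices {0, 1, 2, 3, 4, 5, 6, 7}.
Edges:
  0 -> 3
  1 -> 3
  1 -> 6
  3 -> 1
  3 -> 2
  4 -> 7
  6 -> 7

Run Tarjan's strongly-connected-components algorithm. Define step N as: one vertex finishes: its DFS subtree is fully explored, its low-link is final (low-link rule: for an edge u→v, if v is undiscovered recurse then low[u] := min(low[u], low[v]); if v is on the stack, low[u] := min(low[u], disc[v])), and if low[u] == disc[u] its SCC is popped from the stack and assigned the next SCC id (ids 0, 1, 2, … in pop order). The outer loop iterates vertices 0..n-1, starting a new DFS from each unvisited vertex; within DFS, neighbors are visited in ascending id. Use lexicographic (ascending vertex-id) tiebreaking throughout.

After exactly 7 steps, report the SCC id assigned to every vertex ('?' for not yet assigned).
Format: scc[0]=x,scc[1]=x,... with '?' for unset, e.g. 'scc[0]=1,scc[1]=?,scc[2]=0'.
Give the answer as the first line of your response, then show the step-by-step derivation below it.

scc[0]=4,scc[1]=3,scc[2]=2,scc[3]=3,scc[4]=5,scc[5]=?,scc[6]=1,scc[7]=0

step 1: low=(low[0]=0,low[1]=1,low[2]=?,low[3]=1,low[4]=?,low[5]=?,low[6]=3,low[7]=4); scc=(scc[0]=?,scc[1]=?,scc[2]=?,scc[3]=?,scc[4]=?,scc[5]=?,scc[6]=?,scc[7]=0)
step 2: low=(low[0]=0,low[1]=1,low[2]=?,low[3]=1,low[4]=?,low[5]=?,low[6]=3,low[7]=4); scc=(scc[0]=?,scc[1]=?,scc[2]=?,scc[3]=?,scc[4]=?,scc[5]=?,scc[6]=1,scc[7]=0)
step 3: low=(low[0]=0,low[1]=1,low[2]=?,low[3]=1,low[4]=?,low[5]=?,low[6]=3,low[7]=4); scc=(scc[0]=?,scc[1]=?,scc[2]=?,scc[3]=?,scc[4]=?,scc[5]=?,scc[6]=1,scc[7]=0)
step 4: low=(low[0]=0,low[1]=1,low[2]=5,low[3]=1,low[4]=?,low[5]=?,low[6]=3,low[7]=4); scc=(scc[0]=?,scc[1]=?,scc[2]=2,scc[3]=?,scc[4]=?,scc[5]=?,scc[6]=1,scc[7]=0)
step 5: low=(low[0]=0,low[1]=1,low[2]=5,low[3]=1,low[4]=?,low[5]=?,low[6]=3,low[7]=4); scc=(scc[0]=?,scc[1]=3,scc[2]=2,scc[3]=3,scc[4]=?,scc[5]=?,scc[6]=1,scc[7]=0)
step 6: low=(low[0]=0,low[1]=1,low[2]=5,low[3]=1,low[4]=?,low[5]=?,low[6]=3,low[7]=4); scc=(scc[0]=4,scc[1]=3,scc[2]=2,scc[3]=3,scc[4]=?,scc[5]=?,scc[6]=1,scc[7]=0)
step 7: low=(low[0]=0,low[1]=1,low[2]=5,low[3]=1,low[4]=6,low[5]=?,low[6]=3,low[7]=4); scc=(scc[0]=4,scc[1]=3,scc[2]=2,scc[3]=3,scc[4]=5,scc[5]=?,scc[6]=1,scc[7]=0)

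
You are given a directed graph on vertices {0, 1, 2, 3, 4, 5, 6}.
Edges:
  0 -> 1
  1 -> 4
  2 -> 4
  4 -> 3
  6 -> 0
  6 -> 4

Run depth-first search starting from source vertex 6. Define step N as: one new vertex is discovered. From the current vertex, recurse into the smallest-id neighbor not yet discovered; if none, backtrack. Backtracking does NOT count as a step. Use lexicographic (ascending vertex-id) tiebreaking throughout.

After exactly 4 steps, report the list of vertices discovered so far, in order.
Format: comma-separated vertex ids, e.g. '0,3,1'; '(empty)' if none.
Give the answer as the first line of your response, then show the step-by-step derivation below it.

6,0,1,4

step 1: discover 6; path=6; order=6
step 2: discover 0; path=6>0; order=6,0
step 3: discover 1; path=6>0>1; order=6,0,1
step 4: discover 4; path=6>0>1>4; order=6,0,1,4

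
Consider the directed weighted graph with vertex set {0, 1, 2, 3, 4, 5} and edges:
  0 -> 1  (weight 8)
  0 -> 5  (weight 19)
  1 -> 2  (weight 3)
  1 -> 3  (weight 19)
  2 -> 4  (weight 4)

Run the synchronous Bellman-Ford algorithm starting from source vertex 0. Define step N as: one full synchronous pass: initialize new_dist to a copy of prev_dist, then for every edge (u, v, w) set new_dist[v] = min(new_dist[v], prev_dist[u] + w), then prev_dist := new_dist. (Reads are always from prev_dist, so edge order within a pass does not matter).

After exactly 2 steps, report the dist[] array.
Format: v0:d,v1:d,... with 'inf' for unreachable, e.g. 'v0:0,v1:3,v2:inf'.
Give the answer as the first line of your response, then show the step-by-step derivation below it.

v0:0,v1:8,v2:11,v3:27,v4:inf,v5:19

step 1: dist = v0:0,v1:8,v2:inf,v3:inf,v4:inf,v5:19
step 2: dist = v0:0,v1:8,v2:11,v3:27,v4:inf,v5:19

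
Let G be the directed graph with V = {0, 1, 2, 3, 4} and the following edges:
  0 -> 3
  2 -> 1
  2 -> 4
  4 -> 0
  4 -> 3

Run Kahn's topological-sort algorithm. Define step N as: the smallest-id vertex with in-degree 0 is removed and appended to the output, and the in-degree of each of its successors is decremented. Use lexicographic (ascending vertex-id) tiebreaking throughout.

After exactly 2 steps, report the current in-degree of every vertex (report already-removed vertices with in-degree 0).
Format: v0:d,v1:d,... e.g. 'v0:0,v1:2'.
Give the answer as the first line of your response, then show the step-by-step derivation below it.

v0:1,v1:0,v2:0,v3:2,v4:0

step 1: output 2; order=[2]; indeg=(1,0,0,2,0)
step 2: output 1; order=[2,1]; indeg=(1,0,0,2,0)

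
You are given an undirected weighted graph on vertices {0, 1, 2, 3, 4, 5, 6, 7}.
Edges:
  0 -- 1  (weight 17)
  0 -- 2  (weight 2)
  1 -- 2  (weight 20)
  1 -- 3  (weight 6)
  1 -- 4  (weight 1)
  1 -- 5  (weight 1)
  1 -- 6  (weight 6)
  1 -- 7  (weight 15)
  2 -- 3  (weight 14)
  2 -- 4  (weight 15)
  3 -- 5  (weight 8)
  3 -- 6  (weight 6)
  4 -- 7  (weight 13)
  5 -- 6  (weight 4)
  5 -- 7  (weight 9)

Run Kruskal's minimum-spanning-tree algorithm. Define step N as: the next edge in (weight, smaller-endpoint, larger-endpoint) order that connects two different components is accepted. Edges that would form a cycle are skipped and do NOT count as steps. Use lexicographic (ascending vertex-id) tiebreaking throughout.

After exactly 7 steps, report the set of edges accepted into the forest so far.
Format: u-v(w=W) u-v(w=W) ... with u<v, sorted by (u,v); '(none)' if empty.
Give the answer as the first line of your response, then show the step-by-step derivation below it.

0-2(w=2) 1-3(w=6) 1-4(w=1) 1-5(w=1) 2-3(w=14) 5-6(w=4) 5-7(w=9)

step 1: add edge 1-4 (w=1); MST = {1-4(w=1)}
step 2: add edge 1-5 (w=1); MST = {1-4(w=1) 1-5(w=1)}
step 3: add edge 0-2 (w=2); MST = {0-2(w=2) 1-4(w=1) 1-5(w=1)}
step 4: add edge 5-6 (w=4); MST = {0-2(w=2) 1-4(w=1) 1-5(w=1) 5-6(w=4)}
step 5: add edge 1-3 (w=6); MST = {0-2(w=2) 1-3(w=6) 1-4(w=1) 1-5(w=1) 5-6(w=4)}
step 6: add edge 5-7 (w=9); MST = {0-2(w=2) 1-3(w=6) 1-4(w=1) 1-5(w=1) 5-6(w=4) 5-7(w=9)}
step 7: add edge 2-3 (w=14); MST = {0-2(w=2) 1-3(w=6) 1-4(w=1) 1-5(w=1) 2-3(w=14) 5-6(w=4) 5-7(w=9)}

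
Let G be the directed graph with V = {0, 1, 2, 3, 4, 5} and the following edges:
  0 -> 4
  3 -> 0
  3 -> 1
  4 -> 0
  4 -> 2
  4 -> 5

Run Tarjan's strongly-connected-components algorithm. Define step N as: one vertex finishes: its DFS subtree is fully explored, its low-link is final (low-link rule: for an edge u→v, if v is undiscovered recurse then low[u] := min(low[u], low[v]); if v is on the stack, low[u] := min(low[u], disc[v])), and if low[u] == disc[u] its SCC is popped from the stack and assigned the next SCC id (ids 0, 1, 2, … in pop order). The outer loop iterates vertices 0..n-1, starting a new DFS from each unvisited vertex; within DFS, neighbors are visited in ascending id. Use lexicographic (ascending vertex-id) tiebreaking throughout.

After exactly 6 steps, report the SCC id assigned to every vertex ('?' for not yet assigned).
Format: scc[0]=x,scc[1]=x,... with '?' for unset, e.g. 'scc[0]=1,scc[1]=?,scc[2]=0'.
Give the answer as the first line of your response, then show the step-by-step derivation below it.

scc[0]=2,scc[1]=3,scc[2]=0,scc[3]=4,scc[4]=2,scc[5]=1

step 1: low=(low[0]=0,low[1]=?,low[2]=2,low[3]=?,low[4]=0,low[5]=?); scc=(scc[0]=?,scc[1]=?,scc[2]=0,scc[3]=?,scc[4]=?,scc[5]=?)
step 2: low=(low[0]=0,low[1]=?,low[2]=2,low[3]=?,low[4]=0,low[5]=3); scc=(scc[0]=?,scc[1]=?,scc[2]=0,scc[3]=?,scc[4]=?,scc[5]=1)
step 3: low=(low[0]=0,low[1]=?,low[2]=2,low[3]=?,low[4]=0,low[5]=3); scc=(scc[0]=?,scc[1]=?,scc[2]=0,scc[3]=?,scc[4]=?,scc[5]=1)
step 4: low=(low[0]=0,low[1]=?,low[2]=2,low[3]=?,low[4]=0,low[5]=3); scc=(scc[0]=2,scc[1]=?,scc[2]=0,scc[3]=?,scc[4]=2,scc[5]=1)
step 5: low=(low[0]=0,low[1]=4,low[2]=2,low[3]=?,low[4]=0,low[5]=3); scc=(scc[0]=2,scc[1]=3,scc[2]=0,scc[3]=?,scc[4]=2,scc[5]=1)
step 6: low=(low[0]=0,low[1]=4,low[2]=2,low[3]=5,low[4]=0,low[5]=3); scc=(scc[0]=2,scc[1]=3,scc[2]=0,scc[3]=4,scc[4]=2,scc[5]=1)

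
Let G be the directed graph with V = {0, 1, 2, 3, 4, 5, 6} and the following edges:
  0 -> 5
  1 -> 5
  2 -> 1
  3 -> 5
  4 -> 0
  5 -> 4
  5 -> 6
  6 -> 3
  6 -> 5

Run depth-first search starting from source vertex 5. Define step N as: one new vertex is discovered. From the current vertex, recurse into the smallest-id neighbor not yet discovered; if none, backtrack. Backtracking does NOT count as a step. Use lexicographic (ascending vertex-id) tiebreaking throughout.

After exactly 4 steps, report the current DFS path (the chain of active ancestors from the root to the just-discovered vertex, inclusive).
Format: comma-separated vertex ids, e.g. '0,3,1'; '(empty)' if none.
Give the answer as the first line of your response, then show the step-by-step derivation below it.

5,6

step 1: discover 5; path=5; order=5
step 2: discover 4; path=5>4; order=5,4
step 3: discover 0; path=5>4>0; order=5,4,0
step 4: discover 6; path=5>6; order=5,4,0,6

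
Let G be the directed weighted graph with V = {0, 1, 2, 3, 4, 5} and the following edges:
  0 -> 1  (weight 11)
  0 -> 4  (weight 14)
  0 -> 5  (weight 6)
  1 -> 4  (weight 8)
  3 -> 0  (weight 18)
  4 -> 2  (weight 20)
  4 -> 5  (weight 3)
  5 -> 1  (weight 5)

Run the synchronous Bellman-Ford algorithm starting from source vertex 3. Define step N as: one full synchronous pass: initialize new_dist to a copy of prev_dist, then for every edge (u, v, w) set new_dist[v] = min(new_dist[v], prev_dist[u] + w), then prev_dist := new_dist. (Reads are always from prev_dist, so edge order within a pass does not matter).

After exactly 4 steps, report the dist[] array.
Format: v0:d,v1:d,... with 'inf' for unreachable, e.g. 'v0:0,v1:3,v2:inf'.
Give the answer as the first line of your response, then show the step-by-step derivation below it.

v0:18,v1:29,v2:52,v3:0,v4:32,v5:24

step 1: dist = v0:18,v1:inf,v2:inf,v3:0,v4:inf,v5:inf
step 2: dist = v0:18,v1:29,v2:inf,v3:0,v4:32,v5:24
step 3: dist = v0:18,v1:29,v2:52,v3:0,v4:32,v5:24
step 4: dist = v0:18,v1:29,v2:52,v3:0,v4:32,v5:24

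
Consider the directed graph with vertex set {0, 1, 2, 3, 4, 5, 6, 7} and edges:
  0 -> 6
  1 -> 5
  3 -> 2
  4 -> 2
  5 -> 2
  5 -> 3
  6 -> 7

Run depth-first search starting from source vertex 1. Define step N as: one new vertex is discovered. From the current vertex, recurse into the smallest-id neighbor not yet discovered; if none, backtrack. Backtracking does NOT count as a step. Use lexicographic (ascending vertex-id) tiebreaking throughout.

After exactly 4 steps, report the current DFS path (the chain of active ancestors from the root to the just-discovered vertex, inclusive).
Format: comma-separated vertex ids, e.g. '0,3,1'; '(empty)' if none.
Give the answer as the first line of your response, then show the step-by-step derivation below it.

1,5,3

step 1: discover 1; path=1; order=1
step 2: discover 5; path=1>5; order=1,5
step 3: discover 2; path=1>5>2; order=1,5,2
step 4: discover 3; path=1>5>3; order=1,5,2,3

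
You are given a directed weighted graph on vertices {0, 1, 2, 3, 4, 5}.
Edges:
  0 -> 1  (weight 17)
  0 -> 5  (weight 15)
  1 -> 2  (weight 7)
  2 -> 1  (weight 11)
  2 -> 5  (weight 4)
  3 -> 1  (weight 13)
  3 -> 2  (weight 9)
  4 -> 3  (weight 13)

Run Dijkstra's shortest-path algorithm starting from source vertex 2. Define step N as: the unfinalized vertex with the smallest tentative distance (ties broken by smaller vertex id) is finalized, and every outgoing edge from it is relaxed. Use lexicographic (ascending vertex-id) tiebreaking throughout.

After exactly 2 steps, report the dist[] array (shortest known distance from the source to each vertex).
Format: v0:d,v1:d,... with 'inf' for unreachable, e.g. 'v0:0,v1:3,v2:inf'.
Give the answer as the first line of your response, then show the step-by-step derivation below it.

v0:inf,v1:11,v2:0,v3:inf,v4:inf,v5:4

step 1: dist = v0:inf,v1:11,v2:0,v3:inf,v4:inf,v5:4
step 2: dist = v0:inf,v1:11,v2:0,v3:inf,v4:inf,v5:4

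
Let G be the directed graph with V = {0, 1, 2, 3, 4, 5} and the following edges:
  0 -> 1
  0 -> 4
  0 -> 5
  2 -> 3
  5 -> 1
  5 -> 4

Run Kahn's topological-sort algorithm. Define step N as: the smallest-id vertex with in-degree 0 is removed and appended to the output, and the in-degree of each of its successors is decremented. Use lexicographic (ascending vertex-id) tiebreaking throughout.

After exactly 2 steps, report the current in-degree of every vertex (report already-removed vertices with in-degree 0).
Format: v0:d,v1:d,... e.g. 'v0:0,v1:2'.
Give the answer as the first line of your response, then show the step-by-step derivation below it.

v0:0,v1:1,v2:0,v3:0,v4:1,v5:0

step 1: output 0; order=[0]; indeg=(0,1,0,1,1,0)
step 2: output 2; order=[0,2]; indeg=(0,1,0,0,1,0)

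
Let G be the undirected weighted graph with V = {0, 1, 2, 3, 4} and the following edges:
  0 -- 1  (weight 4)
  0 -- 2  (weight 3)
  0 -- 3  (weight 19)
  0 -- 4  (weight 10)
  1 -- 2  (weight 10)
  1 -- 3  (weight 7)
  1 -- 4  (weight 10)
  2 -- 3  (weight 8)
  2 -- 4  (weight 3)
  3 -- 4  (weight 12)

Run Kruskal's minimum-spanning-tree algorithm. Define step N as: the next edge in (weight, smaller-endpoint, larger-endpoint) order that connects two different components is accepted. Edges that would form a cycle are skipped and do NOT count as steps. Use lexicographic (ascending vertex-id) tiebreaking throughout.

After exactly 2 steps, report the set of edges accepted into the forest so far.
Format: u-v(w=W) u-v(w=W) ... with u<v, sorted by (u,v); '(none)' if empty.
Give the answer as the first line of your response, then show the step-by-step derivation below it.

0-2(w=3) 2-4(w=3)

step 1: add edge 0-2 (w=3); MST = {0-2(w=3)}
step 2: add edge 2-4 (w=3); MST = {0-2(w=3) 2-4(w=3)}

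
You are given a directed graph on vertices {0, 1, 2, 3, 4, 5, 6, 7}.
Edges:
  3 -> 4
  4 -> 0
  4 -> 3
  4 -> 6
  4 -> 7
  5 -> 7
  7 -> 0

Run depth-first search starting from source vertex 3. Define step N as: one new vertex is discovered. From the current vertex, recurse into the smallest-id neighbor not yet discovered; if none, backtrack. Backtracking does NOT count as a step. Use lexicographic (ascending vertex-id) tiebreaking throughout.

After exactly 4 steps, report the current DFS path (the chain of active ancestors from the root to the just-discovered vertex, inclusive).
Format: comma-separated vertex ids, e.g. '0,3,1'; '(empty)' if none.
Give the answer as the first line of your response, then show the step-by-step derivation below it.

3,4,6

step 1: discover 3; path=3; order=3
step 2: discover 4; path=3>4; order=3,4
step 3: discover 0; path=3>4>0; order=3,4,0
step 4: discover 6; path=3>4>6; order=3,4,0,6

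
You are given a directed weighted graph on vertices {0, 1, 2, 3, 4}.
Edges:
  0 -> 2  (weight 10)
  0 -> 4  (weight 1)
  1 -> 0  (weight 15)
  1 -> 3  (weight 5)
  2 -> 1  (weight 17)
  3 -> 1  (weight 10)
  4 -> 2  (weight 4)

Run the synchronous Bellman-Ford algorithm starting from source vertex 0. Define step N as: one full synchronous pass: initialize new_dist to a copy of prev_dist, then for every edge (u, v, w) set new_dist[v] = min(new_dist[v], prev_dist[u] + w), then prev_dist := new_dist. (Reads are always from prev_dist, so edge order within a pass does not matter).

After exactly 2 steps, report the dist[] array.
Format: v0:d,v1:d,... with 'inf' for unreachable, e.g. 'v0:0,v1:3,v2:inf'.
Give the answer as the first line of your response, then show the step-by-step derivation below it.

v0:0,v1:27,v2:5,v3:inf,v4:1

step 1: dist = v0:0,v1:inf,v2:10,v3:inf,v4:1
step 2: dist = v0:0,v1:27,v2:5,v3:inf,v4:1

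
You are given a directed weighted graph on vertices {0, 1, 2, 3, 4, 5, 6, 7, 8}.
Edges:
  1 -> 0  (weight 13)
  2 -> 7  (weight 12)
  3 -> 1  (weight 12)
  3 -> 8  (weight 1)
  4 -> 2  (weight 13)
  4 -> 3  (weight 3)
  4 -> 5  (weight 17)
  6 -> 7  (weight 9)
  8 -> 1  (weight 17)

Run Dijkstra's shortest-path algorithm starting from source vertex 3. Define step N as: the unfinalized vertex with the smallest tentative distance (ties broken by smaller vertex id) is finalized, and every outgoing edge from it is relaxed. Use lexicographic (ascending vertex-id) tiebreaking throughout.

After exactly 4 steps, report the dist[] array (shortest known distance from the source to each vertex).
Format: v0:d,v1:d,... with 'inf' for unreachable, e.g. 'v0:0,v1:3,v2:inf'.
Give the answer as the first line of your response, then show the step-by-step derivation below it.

v0:25,v1:12,v2:inf,v3:0,v4:inf,v5:inf,v6:inf,v7:inf,v8:1

step 1: dist = v0:inf,v1:12,v2:inf,v3:0,v4:inf,v5:inf,v6:inf,v7:inf,v8:1
step 2: dist = v0:inf,v1:12,v2:inf,v3:0,v4:inf,v5:inf,v6:inf,v7:inf,v8:1
step 3: dist = v0:25,v1:12,v2:inf,v3:0,v4:inf,v5:inf,v6:inf,v7:inf,v8:1
step 4: dist = v0:25,v1:12,v2:inf,v3:0,v4:inf,v5:inf,v6:inf,v7:inf,v8:1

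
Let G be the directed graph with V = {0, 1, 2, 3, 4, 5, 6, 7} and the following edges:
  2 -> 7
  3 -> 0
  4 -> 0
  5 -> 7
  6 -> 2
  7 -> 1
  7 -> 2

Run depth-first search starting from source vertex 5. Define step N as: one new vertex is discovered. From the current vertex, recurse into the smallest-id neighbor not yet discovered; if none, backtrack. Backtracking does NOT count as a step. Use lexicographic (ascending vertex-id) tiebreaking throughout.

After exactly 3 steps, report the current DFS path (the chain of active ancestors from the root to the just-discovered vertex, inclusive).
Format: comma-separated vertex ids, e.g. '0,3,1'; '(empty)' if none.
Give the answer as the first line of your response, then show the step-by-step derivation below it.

5,7,1

step 1: discover 5; path=5; order=5
step 2: discover 7; path=5>7; order=5,7
step 3: discover 1; path=5>7>1; order=5,7,1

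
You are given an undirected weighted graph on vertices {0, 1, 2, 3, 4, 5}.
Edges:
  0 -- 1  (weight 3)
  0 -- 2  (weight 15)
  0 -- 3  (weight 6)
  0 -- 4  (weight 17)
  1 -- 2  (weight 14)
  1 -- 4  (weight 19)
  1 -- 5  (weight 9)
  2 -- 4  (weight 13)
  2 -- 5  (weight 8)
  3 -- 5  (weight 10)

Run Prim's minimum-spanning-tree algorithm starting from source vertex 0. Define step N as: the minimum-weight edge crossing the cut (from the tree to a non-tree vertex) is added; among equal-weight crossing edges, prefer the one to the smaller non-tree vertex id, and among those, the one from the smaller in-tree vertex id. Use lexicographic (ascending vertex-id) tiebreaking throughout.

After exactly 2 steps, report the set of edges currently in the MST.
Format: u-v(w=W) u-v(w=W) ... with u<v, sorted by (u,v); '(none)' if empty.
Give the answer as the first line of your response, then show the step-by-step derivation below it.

0-1(w=3) 0-3(w=6)

step 1: add edge 0-1 (w=3); MST = {0-1(w=3)}
step 2: add edge 0-3 (w=6); MST = {0-1(w=3) 0-3(w=6)}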